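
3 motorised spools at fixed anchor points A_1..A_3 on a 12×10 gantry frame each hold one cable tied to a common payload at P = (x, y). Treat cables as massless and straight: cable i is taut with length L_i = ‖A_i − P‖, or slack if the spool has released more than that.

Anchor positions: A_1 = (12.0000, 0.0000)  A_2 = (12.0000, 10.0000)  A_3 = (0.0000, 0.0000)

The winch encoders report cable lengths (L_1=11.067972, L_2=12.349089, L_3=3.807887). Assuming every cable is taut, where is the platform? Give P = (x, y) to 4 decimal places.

expand ‖A_i−P‖²=L_i² and subtract eq 1 (k_i ≔ ‖A_i‖²−L_i²)
k_1 = 144.0000+0.0000−122.5000 = 21.5000
eq1−eq2 → [0.0000  -20.0000]·P = -70.0000
eq1−eq3 → [24.0000  0.0000]·P = 36.0000
2×2 solve → P = (1.5000, 3.5000)

(1.5000, 3.5000)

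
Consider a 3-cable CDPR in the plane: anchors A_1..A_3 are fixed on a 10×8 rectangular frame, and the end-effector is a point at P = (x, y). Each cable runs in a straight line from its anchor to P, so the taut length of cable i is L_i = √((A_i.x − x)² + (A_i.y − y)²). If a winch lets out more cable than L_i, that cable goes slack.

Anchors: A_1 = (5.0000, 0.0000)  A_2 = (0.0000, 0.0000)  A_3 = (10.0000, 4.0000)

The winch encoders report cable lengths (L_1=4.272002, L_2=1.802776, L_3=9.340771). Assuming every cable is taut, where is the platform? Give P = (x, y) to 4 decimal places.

(1.0000, 1.5000)

each cable: (A_i−P)·(A_i−P) = L_i²; let k_i = ‖A_i‖²−L_i²
k_1 = 25.0000+0.0000−18.2500 = 6.7500
row 1: 10.0000x + 0.0000y = 10.0000  (k_2=-3.2500)
row 2: -10.0000x − 8.0000y = -22.0000  (k_3=28.7500)
Cramer on rows 1–2 → x = 1.0000, y = 1.5000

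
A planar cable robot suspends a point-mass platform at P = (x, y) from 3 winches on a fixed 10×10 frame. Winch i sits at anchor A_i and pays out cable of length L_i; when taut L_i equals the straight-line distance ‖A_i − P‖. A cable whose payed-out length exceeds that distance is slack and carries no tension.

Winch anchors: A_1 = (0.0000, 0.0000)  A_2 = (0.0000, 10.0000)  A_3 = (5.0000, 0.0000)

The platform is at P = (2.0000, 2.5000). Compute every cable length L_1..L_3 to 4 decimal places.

(3.2016, 7.7621, 3.9051)

L_1: Δ = A_1−P = (-2.0000, -2.5000) → ‖Δ‖ = √10.2500 = 3.2016
L_2: Δ = A_2−P = (-2.0000, 7.5000) → ‖Δ‖ = √60.2500 = 7.7621
L_3: Δ = A_3−P = (3.0000, -2.5000) → ‖Δ‖ = √15.2500 = 3.9051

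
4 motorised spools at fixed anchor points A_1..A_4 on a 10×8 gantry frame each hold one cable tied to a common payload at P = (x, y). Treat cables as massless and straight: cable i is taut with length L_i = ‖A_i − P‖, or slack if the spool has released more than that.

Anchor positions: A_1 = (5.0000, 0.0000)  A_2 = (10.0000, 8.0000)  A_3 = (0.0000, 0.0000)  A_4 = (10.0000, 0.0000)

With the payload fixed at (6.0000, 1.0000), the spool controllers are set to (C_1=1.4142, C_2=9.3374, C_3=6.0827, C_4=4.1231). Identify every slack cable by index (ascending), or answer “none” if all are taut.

cable 1: L_1 = ‖A_1−P‖ = 1.4142;  C_1 = 1.4142 → taut
cable 2: L_2 = ‖A_2−P‖ = 8.0623;  C_2 = 9.3374 → slack
cable 3: L_3 = ‖A_3−P‖ = 6.0828;  C_3 = 6.0827 → taut
cable 4: L_4 = ‖A_4−P‖ = 4.1231;  C_4 = 4.1231 → taut

2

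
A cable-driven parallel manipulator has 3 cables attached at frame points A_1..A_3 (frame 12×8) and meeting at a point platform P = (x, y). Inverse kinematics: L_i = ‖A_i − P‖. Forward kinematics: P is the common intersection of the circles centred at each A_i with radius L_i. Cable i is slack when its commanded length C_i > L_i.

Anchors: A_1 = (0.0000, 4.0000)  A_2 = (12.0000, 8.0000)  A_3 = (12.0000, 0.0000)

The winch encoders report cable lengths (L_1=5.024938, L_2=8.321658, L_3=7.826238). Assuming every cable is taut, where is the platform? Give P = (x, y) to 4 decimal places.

(5.0000, 3.5000)

circle eqns → linear via eq_j − eq_1; set k_j = A_j·A_j − L_j²
k_1 = 0.0000+16.0000−25.2500 = -9.2500
-24.0000·x − 8.0000·y = k_1−k_2 = -148.0000
-24.0000·x + 8.0000·y = k_1−k_3 = -92.0000
solve first two rows → x=5.0000, y=3.5000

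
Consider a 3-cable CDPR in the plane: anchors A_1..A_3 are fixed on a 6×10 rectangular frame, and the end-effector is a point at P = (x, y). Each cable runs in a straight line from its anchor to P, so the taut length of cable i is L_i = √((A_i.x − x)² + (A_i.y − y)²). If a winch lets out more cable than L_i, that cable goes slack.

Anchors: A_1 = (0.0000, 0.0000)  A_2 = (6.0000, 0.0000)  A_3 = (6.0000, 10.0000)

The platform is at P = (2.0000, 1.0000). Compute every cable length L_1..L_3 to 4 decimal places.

(2.2361, 4.1231, 9.8489)

L_1 = √((0.0000−2.0000)² + (0.0000−1.0000)²) = 2.2361
L_2 = √((6.0000−2.0000)² + (0.0000−1.0000)²) = 4.1231
L_3 = √((6.0000−2.0000)² + (10.0000−1.0000)²) = 9.8489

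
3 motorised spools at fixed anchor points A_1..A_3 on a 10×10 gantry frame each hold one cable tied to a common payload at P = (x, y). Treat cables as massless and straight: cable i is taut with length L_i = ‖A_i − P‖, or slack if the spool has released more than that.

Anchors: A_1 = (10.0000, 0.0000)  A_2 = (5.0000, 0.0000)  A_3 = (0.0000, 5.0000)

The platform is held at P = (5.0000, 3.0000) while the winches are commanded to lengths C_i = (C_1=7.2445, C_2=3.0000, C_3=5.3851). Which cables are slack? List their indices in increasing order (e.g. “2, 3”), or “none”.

1

cable 1: √((5.0000)²+(-3.0000)²)=5.8310, C_1=7.2445: slack
cable 2: √((0.0000)²+(-3.0000)²)=3.0000, C_2=3.0000: taut
cable 3: √((-5.0000)²+(2.0000)²)=5.3852, C_3=5.3851: taut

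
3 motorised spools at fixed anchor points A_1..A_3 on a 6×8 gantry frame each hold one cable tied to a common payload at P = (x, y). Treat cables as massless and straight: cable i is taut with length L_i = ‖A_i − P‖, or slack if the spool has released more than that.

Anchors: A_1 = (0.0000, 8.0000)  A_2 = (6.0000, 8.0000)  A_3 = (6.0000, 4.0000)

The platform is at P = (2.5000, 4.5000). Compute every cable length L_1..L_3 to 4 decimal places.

(4.3012, 4.9497, 3.5355)

L_1 = √((0.0000−2.5000)² + (8.0000−4.5000)²) = 4.3012
L_2 = √((6.0000−2.5000)² + (8.0000−4.5000)²) = 4.9497
L_3 = √((6.0000−2.5000)² + (4.0000−4.5000)²) = 3.5355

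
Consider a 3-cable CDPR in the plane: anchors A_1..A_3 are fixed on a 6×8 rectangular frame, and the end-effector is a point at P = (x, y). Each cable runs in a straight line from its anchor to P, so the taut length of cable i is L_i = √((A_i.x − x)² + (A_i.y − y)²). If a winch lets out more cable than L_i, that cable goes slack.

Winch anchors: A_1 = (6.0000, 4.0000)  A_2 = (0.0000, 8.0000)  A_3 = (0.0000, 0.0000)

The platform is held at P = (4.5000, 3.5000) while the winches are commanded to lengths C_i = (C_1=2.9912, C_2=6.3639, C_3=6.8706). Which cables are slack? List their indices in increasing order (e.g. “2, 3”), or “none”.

1, 3

cable 1: L_1 = ‖A_1−P‖ = 1.5811;  C_1 = 2.9912 → slack
cable 2: L_2 = ‖A_2−P‖ = 6.3640;  C_2 = 6.3639 → taut
cable 3: L_3 = ‖A_3−P‖ = 5.7009;  C_3 = 6.8706 → slack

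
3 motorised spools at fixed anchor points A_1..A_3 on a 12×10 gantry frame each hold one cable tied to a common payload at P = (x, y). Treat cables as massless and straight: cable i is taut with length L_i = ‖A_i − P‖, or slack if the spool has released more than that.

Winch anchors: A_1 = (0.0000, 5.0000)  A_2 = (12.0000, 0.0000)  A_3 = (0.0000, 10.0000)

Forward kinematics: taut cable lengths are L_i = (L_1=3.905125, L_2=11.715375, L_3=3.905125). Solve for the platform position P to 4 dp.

each cable: (A_i−P)·(A_i−P) = L_i²; let q_i = ‖A_i‖²−L_i²
q_1 = 0.0000+25.0000−15.2500 = 9.7500
row 1: -24.0000x + 10.0000y = 3.0000  (q_2=6.7500)
row 2: 0.0000x − 10.0000y = -75.0000  (q_3=84.7500)
Cramer on rows 1–2 → x = 3.0000, y = 7.5000

(3.0000, 7.5000)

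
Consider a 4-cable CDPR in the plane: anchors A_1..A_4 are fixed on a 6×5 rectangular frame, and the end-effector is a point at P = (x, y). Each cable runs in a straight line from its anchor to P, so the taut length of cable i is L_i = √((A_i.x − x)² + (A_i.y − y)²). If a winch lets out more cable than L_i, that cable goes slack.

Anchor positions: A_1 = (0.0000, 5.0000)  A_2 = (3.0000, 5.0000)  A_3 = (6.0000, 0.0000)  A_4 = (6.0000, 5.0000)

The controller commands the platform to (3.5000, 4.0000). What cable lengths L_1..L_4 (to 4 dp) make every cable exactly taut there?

L_1: Δ = A_1−P = (-3.5000, 1.0000) → ‖Δ‖ = √13.2500 = 3.6401
L_2: Δ = A_2−P = (-0.5000, 1.0000) → ‖Δ‖ = √1.2500 = 1.1180
L_3: Δ = A_3−P = (2.5000, -4.0000) → ‖Δ‖ = √22.2500 = 4.7170
L_4: Δ = A_4−P = (2.5000, 1.0000) → ‖Δ‖ = √7.2500 = 2.6926

(3.6401, 1.1180, 4.7170, 2.6926)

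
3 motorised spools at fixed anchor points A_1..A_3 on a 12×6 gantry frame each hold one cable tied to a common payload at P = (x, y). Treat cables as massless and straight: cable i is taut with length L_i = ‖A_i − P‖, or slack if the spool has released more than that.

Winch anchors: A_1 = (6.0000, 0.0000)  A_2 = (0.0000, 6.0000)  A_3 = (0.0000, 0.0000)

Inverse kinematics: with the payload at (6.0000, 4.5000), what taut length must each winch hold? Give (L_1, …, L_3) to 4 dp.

cable 1: Δx=0.0000, Δy=-4.5000; L_1 = √(Δx²+Δy²) = 4.5000
cable 2: Δx=-6.0000, Δy=1.5000; L_2 = √(Δx²+Δy²) = 6.1847
cable 3: Δx=-6.0000, Δy=-4.5000; L_3 = √(Δx²+Δy²) = 7.5000

(4.5000, 6.1847, 7.5000)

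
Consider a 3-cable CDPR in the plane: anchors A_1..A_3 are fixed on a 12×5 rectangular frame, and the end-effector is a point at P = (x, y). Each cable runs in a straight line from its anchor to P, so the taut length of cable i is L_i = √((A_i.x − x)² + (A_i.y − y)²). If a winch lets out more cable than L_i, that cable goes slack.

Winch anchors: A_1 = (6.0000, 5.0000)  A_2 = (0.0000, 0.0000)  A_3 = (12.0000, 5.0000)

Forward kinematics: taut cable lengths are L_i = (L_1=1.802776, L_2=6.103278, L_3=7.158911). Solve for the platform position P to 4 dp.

expand ‖A_i−P‖²=L_i² and subtract eq 1 (c_i ≔ ‖A_i‖²−L_i²)
c_1 = 36.0000+25.0000−3.2500 = 57.7500
eq1−eq2 → [12.0000  10.0000]·P = 95.0000
eq1−eq3 → [-12.0000  0.0000]·P = -60.0000
2×2 solve → P = (5.0000, 3.5000)

(5.0000, 3.5000)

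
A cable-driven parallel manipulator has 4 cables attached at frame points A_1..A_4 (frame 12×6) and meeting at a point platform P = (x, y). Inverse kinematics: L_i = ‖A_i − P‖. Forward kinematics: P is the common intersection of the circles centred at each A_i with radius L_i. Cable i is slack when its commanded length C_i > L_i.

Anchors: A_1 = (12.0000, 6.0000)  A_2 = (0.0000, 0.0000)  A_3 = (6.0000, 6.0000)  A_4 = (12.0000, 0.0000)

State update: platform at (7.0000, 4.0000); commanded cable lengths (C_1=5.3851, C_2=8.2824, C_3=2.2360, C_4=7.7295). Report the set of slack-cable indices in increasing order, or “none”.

2, 4

i=1: geometric 5.3852 vs commanded 5.3851 ⇒ taut
i=2: geometric 8.0623 vs commanded 8.2824 ⇒ slack
i=3: geometric 2.2361 vs commanded 2.2360 ⇒ taut
i=4: geometric 6.4031 vs commanded 7.7295 ⇒ slack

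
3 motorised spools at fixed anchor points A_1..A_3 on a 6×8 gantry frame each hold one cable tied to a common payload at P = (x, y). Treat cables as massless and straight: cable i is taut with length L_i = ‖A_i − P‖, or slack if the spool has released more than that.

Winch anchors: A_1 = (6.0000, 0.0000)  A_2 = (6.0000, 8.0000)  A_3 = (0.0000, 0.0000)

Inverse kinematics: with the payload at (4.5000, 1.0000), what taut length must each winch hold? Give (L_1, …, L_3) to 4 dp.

(1.8028, 7.1589, 4.6098)

L_1: Δ = A_1−P = (1.5000, -1.0000) → ‖Δ‖ = √3.2500 = 1.8028
L_2: Δ = A_2−P = (1.5000, 7.0000) → ‖Δ‖ = √51.2500 = 7.1589
L_3: Δ = A_3−P = (-4.5000, -1.0000) → ‖Δ‖ = √21.2500 = 4.6098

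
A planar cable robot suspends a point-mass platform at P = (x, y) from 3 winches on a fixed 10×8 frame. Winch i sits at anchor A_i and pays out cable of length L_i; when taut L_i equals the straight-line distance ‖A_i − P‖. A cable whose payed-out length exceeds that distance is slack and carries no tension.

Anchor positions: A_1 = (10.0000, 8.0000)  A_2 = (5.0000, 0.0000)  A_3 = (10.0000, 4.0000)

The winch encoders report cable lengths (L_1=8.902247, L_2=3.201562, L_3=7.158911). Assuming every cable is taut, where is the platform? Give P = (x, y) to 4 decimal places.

circle eqns → linear via eq_j − eq_1; set c_j = A_j·A_j − L_j²
c_1 = 100.0000+64.0000−79.2500 = 84.7500
10.0000·x + 16.0000·y = c_1−c_2 = 70.0000
0.0000·x + 8.0000·y = c_1−c_3 = 20.0000
solve first two rows → x=3.0000, y=2.5000

(3.0000, 2.5000)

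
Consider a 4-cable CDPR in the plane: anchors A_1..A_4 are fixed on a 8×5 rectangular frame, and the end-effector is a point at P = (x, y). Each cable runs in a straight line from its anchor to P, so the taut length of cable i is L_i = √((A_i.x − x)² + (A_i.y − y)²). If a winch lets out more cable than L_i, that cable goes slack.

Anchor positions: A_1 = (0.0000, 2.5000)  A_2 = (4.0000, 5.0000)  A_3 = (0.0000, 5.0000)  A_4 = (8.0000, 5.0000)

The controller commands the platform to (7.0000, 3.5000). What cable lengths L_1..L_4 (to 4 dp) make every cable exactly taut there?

cable 1: Δx=-7.0000, Δy=-1.0000; L_1 = √(Δx²+Δy²) = 7.0711
cable 2: Δx=-3.0000, Δy=1.5000; L_2 = √(Δx²+Δy²) = 3.3541
cable 3: Δx=-7.0000, Δy=1.5000; L_3 = √(Δx²+Δy²) = 7.1589
cable 4: Δx=1.0000, Δy=1.5000; L_4 = √(Δx²+Δy²) = 1.8028

(7.0711, 3.3541, 7.1589, 1.8028)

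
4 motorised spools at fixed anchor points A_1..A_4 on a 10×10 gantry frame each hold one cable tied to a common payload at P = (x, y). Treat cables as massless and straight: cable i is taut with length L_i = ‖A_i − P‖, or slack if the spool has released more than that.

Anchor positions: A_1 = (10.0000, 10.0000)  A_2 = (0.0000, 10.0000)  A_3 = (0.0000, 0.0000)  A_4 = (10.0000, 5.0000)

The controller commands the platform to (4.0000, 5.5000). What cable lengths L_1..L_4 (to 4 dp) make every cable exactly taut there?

L_1 = √((10.0000−4.0000)² + (10.0000−5.5000)²) = 7.5000
L_2 = √((0.0000−4.0000)² + (10.0000−5.5000)²) = 6.0208
L_3 = √((0.0000−4.0000)² + (0.0000−5.5000)²) = 6.8007
L_4 = √((10.0000−4.0000)² + (5.0000−5.5000)²) = 6.0208

(7.5000, 6.0208, 6.8007, 6.0208)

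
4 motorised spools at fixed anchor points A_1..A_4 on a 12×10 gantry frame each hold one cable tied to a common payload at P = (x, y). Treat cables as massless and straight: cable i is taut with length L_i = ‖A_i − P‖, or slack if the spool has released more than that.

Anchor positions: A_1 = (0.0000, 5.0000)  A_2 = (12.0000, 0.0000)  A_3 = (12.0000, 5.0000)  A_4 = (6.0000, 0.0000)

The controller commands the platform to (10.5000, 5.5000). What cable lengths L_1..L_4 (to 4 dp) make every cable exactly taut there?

(10.5119, 5.7009, 1.5811, 7.1063)

L_1: Δ = A_1−P = (-10.5000, -0.5000) → ‖Δ‖ = √110.5000 = 10.5119
L_2: Δ = A_2−P = (1.5000, -5.5000) → ‖Δ‖ = √32.5000 = 5.7009
L_3: Δ = A_3−P = (1.5000, -0.5000) → ‖Δ‖ = √2.5000 = 1.5811
L_4: Δ = A_4−P = (-4.5000, -5.5000) → ‖Δ‖ = √50.5000 = 7.1063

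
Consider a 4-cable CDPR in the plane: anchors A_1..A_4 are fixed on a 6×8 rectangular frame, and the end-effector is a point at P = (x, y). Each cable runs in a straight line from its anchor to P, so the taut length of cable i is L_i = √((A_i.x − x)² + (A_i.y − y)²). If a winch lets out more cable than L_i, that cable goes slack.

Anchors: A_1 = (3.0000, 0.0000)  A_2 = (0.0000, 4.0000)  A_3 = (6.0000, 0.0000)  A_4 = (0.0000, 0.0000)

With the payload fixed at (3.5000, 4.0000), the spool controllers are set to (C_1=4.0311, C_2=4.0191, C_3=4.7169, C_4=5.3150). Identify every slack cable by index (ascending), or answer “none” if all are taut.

2

i=1: geometric 4.0311 vs commanded 4.0311 ⇒ taut
i=2: geometric 3.5000 vs commanded 4.0191 ⇒ slack
i=3: geometric 4.7170 vs commanded 4.7169 ⇒ taut
i=4: geometric 5.3151 vs commanded 5.3150 ⇒ taut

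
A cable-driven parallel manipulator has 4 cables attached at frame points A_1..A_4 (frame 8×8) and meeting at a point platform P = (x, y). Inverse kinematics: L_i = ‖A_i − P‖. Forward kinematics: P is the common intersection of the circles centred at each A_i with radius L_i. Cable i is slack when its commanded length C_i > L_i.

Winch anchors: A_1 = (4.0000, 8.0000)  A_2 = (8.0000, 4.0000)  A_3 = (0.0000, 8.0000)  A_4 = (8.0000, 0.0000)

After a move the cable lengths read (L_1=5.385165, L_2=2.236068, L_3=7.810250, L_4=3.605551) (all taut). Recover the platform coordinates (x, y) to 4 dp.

(6.0000, 3.0000)

expand ‖A_i−P‖²=L_i² and subtract eq 1 (k_i ≔ ‖A_i‖²−L_i²)
k_1 = 16.0000+64.0000−29.0000 = 51.0000
eq1−eq2 → [-8.0000  8.0000]·P = -24.0000
eq1−eq3 → [8.0000  0.0000]·P = 48.0000
eq1−eq4 → [-8.0000  16.0000]·P = 0.0000
2×2 solve → P = (6.0000, 3.0000)
check cable 4: ‖A_4−P‖² = 13.0000 ≈ L_4² = 13.0000 ✓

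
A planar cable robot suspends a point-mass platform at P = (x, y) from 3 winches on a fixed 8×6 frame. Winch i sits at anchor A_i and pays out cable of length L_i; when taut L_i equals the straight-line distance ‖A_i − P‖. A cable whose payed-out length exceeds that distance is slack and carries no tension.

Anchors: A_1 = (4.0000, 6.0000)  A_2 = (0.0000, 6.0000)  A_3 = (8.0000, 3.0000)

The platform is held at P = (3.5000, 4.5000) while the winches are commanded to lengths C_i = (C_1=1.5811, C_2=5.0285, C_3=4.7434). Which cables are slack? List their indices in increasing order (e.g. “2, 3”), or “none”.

cable 1: L_1 = ‖A_1−P‖ = 1.5811;  C_1 = 1.5811 → taut
cable 2: L_2 = ‖A_2−P‖ = 3.8079;  C_2 = 5.0285 → slack
cable 3: L_3 = ‖A_3−P‖ = 4.7434;  C_3 = 4.7434 → taut

2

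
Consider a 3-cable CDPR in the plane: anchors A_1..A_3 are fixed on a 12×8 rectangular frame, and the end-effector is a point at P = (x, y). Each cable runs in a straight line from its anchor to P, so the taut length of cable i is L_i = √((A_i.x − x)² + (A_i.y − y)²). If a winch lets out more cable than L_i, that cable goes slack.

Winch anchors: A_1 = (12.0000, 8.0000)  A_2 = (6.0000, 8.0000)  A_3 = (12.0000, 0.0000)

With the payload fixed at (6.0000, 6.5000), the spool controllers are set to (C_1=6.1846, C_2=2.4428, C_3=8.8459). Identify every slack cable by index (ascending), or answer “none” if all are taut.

cable 1: √((6.0000)²+(1.5000)²)=6.1847, C_1=6.1846: taut
cable 2: √((0.0000)²+(1.5000)²)=1.5000, C_2=2.4428: slack
cable 3: √((6.0000)²+(-6.5000)²)=8.8459, C_3=8.8459: taut

2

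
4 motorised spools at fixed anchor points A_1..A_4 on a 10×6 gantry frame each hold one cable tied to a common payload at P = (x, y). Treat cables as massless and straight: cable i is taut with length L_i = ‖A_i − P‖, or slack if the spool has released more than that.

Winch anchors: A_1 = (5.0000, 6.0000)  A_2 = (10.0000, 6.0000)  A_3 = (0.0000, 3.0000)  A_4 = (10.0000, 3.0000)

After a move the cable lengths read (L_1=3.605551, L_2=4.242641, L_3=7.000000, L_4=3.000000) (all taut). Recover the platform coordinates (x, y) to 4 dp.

(7.0000, 3.0000)

expand ‖A_i−P‖²=L_i² and subtract eq 1 (c_i ≔ ‖A_i‖²−L_i²)
c_1 = 25.0000+36.0000−13.0000 = 48.0000
eq1−eq2 → [-10.0000  0.0000]·P = -70.0000
eq1−eq3 → [10.0000  6.0000]·P = 88.0000
eq1−eq4 → [-10.0000  6.0000]·P = -52.0000
2×2 solve → P = (7.0000, 3.0000)
check cable 4: ‖A_4−P‖² = 9.0000 ≈ L_4² = 9.0000 ✓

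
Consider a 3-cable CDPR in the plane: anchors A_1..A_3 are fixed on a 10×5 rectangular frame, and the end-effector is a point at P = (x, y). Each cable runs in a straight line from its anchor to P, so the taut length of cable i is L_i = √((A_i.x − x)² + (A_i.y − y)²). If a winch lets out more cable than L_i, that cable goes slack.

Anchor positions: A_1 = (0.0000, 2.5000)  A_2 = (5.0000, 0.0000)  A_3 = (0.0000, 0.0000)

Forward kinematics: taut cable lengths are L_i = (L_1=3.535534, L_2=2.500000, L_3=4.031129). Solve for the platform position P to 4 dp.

(3.5000, 2.0000)

circle eqns → linear via eq_j − eq_1; set q_j = A_j·A_j − L_j²
q_1 = 0.0000+6.2500−12.5000 = -6.2500
-10.0000·x + 5.0000·y = q_1−q_2 = -25.0000
0.0000·x + 5.0000·y = q_1−q_3 = 10.0000
solve first two rows → x=3.5000, y=2.0000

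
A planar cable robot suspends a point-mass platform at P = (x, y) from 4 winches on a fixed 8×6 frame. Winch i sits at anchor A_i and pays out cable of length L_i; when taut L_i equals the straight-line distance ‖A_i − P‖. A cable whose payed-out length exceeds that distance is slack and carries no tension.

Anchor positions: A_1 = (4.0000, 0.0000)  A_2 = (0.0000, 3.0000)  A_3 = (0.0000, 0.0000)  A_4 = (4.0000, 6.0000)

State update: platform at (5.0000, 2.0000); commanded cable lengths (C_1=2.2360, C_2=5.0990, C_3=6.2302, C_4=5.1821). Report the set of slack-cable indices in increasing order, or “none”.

cable 1: √((-1.0000)²+(-2.0000)²)=2.2361, C_1=2.2360: taut
cable 2: √((-5.0000)²+(1.0000)²)=5.0990, C_2=5.0990: taut
cable 3: √((-5.0000)²+(-2.0000)²)=5.3852, C_3=6.2302: slack
cable 4: √((-1.0000)²+(4.0000)²)=4.1231, C_4=5.1821: slack

3, 4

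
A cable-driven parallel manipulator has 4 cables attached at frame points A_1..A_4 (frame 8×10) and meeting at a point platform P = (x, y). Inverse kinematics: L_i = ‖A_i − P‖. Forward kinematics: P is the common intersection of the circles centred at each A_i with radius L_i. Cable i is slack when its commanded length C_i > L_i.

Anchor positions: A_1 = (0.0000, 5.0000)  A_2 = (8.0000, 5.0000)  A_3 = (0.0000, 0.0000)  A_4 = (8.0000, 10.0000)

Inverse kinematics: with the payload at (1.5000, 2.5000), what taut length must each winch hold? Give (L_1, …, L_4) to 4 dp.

cable 1: Δx=-1.5000, Δy=2.5000; L_1 = √(Δx²+Δy²) = 2.9155
cable 2: Δx=6.5000, Δy=2.5000; L_2 = √(Δx²+Δy²) = 6.9642
cable 3: Δx=-1.5000, Δy=-2.5000; L_3 = √(Δx²+Δy²) = 2.9155
cable 4: Δx=6.5000, Δy=7.5000; L_4 = √(Δx²+Δy²) = 9.9247

(2.9155, 6.9642, 2.9155, 9.9247)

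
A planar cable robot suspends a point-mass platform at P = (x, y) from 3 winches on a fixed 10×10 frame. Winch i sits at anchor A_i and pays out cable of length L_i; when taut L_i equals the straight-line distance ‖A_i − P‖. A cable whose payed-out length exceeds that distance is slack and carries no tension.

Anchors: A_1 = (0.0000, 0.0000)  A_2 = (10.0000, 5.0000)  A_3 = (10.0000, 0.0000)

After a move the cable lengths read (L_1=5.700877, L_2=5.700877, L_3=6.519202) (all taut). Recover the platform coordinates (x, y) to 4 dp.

(4.5000, 3.5000)

each cable: (A_i−P)·(A_i−P) = L_i²; let q_i = ‖A_i‖²−L_i²
q_1 = 0.0000+0.0000−32.5000 = -32.5000
row 1: -20.0000x − 10.0000y = -125.0000  (q_2=92.5000)
row 2: -20.0000x + 0.0000y = -90.0000  (q_3=57.5000)
Cramer on rows 1–2 → x = 4.5000, y = 3.5000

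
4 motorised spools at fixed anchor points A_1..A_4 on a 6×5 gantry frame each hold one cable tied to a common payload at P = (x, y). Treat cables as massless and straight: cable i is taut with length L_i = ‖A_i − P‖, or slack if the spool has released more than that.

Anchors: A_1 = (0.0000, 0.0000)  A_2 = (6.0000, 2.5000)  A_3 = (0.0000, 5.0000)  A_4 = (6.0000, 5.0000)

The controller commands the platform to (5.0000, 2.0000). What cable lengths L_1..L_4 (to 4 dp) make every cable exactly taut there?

(5.3852, 1.1180, 5.8310, 3.1623)

L_1: Δ = A_1−P = (-5.0000, -2.0000) → ‖Δ‖ = √29.0000 = 5.3852
L_2: Δ = A_2−P = (1.0000, 0.5000) → ‖Δ‖ = √1.2500 = 1.1180
L_3: Δ = A_3−P = (-5.0000, 3.0000) → ‖Δ‖ = √34.0000 = 5.8310
L_4: Δ = A_4−P = (1.0000, 3.0000) → ‖Δ‖ = √10.0000 = 3.1623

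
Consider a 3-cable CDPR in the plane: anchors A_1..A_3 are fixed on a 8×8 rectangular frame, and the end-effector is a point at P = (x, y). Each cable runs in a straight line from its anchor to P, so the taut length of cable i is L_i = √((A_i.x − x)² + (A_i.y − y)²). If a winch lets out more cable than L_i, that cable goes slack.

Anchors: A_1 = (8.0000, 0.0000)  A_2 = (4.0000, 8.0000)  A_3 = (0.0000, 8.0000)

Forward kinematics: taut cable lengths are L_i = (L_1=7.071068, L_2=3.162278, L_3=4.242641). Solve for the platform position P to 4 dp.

(3.0000, 5.0000)

circle eqns → linear via eq_j − eq_1; set k_j = A_j·A_j − L_j²
k_1 = 64.0000+0.0000−50.0000 = 14.0000
8.0000·x − 16.0000·y = k_1−k_2 = -56.0000
16.0000·x − 16.0000·y = k_1−k_3 = -32.0000
solve first two rows → x=3.0000, y=5.0000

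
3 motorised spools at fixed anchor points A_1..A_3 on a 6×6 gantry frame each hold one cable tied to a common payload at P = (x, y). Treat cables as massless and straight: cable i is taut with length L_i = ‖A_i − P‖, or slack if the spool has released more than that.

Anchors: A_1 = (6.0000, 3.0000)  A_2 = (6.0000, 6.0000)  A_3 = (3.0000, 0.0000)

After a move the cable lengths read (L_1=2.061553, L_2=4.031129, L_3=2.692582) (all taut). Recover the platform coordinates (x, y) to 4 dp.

expand ‖A_i−P‖²=L_i² and subtract eq 1 (k_i ≔ ‖A_i‖²−L_i²)
k_1 = 36.0000+9.0000−4.2500 = 40.7500
eq1−eq2 → [0.0000  -6.0000]·P = -15.0000
eq1−eq3 → [6.0000  6.0000]·P = 39.0000
2×2 solve → P = (4.0000, 2.5000)

(4.0000, 2.5000)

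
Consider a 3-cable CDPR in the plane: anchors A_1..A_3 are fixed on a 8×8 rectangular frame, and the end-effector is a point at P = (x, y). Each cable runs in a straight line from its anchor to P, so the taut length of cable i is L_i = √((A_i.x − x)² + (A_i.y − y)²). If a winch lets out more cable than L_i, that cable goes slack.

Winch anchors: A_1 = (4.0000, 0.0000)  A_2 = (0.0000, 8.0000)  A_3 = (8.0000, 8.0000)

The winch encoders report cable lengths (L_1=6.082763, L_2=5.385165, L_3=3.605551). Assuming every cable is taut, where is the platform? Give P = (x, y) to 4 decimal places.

(5.0000, 6.0000)

expand ‖A_i−P‖²=L_i² and subtract eq 1 (k_i ≔ ‖A_i‖²−L_i²)
k_1 = 16.0000+0.0000−37.0000 = -21.0000
eq1−eq2 → [8.0000  -16.0000]·P = -56.0000
eq1−eq3 → [-8.0000  -16.0000]·P = -136.0000
2×2 solve → P = (5.0000, 6.0000)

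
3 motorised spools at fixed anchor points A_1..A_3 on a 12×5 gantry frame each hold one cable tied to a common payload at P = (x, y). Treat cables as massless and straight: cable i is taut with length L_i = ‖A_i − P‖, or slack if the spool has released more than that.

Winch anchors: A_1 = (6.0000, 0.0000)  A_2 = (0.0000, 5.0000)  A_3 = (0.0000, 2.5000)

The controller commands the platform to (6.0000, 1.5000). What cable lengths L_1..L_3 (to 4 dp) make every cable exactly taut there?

(1.5000, 6.9462, 6.0828)

L_1 = √((6.0000−6.0000)² + (0.0000−1.5000)²) = 1.5000
L_2 = √((0.0000−6.0000)² + (5.0000−1.5000)²) = 6.9462
L_3 = √((0.0000−6.0000)² + (2.5000−1.5000)²) = 6.0828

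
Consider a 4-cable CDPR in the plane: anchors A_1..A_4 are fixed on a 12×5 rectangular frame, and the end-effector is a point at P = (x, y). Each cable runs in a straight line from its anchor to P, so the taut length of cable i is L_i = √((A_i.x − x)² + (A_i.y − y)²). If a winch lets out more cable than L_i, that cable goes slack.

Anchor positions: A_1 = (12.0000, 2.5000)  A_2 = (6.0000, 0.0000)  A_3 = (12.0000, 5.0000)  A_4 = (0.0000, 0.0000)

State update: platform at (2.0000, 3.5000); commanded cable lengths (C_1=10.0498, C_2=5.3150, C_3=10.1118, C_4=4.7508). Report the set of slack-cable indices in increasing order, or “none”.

4

i=1: geometric 10.0499 vs commanded 10.0498 ⇒ taut
i=2: geometric 5.3151 vs commanded 5.3150 ⇒ taut
i=3: geometric 10.1119 vs commanded 10.1118 ⇒ taut
i=4: geometric 4.0311 vs commanded 4.7508 ⇒ slack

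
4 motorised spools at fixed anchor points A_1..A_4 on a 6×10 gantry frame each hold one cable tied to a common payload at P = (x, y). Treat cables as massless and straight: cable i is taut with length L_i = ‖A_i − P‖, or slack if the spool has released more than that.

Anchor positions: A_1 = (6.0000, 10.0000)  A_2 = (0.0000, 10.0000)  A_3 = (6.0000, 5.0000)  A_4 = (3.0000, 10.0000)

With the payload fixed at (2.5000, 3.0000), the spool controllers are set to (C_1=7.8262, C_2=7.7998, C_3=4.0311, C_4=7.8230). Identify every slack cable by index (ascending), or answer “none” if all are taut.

2, 4

i=1: geometric 7.8262 vs commanded 7.8262 ⇒ taut
i=2: geometric 7.4330 vs commanded 7.7998 ⇒ slack
i=3: geometric 4.0311 vs commanded 4.0311 ⇒ taut
i=4: geometric 7.0178 vs commanded 7.8230 ⇒ slack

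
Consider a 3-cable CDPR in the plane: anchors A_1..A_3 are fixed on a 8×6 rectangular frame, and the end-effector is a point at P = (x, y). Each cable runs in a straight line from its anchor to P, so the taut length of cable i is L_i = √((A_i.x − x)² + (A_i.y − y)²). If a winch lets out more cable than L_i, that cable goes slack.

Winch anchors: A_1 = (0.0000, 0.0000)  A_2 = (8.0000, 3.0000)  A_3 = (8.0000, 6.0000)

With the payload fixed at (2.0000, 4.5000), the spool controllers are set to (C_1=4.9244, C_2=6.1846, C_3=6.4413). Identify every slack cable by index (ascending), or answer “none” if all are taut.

cable 1: √((-2.0000)²+(-4.5000)²)=4.9244, C_1=4.9244: taut
cable 2: √((6.0000)²+(-1.5000)²)=6.1847, C_2=6.1846: taut
cable 3: √((6.0000)²+(1.5000)²)=6.1847, C_3=6.4413: slack

3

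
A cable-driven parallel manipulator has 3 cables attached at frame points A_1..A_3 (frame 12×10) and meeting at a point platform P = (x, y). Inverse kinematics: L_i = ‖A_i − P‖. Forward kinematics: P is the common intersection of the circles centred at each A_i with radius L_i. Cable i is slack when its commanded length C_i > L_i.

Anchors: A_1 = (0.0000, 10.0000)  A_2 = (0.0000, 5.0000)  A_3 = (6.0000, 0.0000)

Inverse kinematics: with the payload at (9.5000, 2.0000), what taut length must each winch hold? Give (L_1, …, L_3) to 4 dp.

(12.4197, 9.9624, 4.0311)

L_1 = √((0.0000−9.5000)² + (10.0000−2.0000)²) = 12.4197
L_2 = √((0.0000−9.5000)² + (5.0000−2.0000)²) = 9.9624
L_3 = √((6.0000−9.5000)² + (0.0000−2.0000)²) = 4.0311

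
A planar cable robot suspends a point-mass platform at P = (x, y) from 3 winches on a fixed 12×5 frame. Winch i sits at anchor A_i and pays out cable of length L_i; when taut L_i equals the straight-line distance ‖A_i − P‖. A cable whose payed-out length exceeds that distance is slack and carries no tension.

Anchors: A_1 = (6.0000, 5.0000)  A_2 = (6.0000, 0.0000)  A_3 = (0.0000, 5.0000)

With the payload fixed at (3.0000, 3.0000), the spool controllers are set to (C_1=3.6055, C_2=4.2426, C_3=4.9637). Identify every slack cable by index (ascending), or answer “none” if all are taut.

cable 1: √((3.0000)²+(2.0000)²)=3.6056, C_1=3.6055: taut
cable 2: √((3.0000)²+(-3.0000)²)=4.2426, C_2=4.2426: taut
cable 3: √((-3.0000)²+(2.0000)²)=3.6056, C_3=4.9637: slack

3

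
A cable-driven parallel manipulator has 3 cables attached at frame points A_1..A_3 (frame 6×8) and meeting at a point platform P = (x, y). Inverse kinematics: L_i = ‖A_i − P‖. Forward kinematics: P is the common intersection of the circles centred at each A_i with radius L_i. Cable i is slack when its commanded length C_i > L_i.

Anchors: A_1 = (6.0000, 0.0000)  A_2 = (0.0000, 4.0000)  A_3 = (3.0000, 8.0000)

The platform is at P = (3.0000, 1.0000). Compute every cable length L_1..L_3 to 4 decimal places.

(3.1623, 4.2426, 7.0000)

cable 1: Δx=3.0000, Δy=-1.0000; L_1 = √(Δx²+Δy²) = 3.1623
cable 2: Δx=-3.0000, Δy=3.0000; L_2 = √(Δx²+Δy²) = 4.2426
cable 3: Δx=0.0000, Δy=7.0000; L_3 = √(Δx²+Δy²) = 7.0000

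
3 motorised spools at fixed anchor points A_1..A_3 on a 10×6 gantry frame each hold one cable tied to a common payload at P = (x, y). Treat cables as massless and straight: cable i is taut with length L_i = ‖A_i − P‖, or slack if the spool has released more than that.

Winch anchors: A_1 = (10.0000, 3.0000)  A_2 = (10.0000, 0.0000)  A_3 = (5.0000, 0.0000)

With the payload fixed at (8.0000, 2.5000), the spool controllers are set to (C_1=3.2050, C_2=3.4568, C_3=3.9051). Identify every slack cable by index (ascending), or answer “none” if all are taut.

1, 2

cable 1: L_1 = ‖A_1−P‖ = 2.0616;  C_1 = 3.2050 → slack
cable 2: L_2 = ‖A_2−P‖ = 3.2016;  C_2 = 3.4568 → slack
cable 3: L_3 = ‖A_3−P‖ = 3.9051;  C_3 = 3.9051 → taut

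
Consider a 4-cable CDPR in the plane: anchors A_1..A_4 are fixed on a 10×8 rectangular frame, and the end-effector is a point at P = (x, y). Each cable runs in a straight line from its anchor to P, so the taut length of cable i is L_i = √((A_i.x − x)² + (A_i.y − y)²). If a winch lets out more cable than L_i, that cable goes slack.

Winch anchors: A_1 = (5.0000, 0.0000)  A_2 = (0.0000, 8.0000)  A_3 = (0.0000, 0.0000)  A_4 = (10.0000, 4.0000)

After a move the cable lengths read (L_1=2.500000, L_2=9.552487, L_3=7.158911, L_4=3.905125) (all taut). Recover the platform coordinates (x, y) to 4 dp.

circle eqns → linear via eq_j − eq_1; set k_j = A_j·A_j − L_j²
k_1 = 25.0000+0.0000−6.2500 = 18.7500
10.0000·x − 16.0000·y = k_1−k_2 = 46.0000
10.0000·x + 0.0000·y = k_1−k_3 = 70.0000
-10.0000·x − 8.0000·y = k_1−k_4 = -82.0000
solve first two rows → x=7.0000, y=1.5000
check cable 4: ‖A_4−P‖² = 15.2500 ≈ L_4² = 15.2500 ✓

(7.0000, 1.5000)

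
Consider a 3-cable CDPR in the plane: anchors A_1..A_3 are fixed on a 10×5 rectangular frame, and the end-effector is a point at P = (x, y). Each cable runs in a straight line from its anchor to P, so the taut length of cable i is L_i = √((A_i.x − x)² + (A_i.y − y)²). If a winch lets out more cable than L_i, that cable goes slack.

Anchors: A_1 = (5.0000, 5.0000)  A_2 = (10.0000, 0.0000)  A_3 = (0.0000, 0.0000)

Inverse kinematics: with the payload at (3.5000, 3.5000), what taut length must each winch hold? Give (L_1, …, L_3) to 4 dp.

(2.1213, 7.3824, 4.9497)

L_1: Δ = A_1−P = (1.5000, 1.5000) → ‖Δ‖ = √4.5000 = 2.1213
L_2: Δ = A_2−P = (6.5000, -3.5000) → ‖Δ‖ = √54.5000 = 7.3824
L_3: Δ = A_3−P = (-3.5000, -3.5000) → ‖Δ‖ = √24.5000 = 4.9497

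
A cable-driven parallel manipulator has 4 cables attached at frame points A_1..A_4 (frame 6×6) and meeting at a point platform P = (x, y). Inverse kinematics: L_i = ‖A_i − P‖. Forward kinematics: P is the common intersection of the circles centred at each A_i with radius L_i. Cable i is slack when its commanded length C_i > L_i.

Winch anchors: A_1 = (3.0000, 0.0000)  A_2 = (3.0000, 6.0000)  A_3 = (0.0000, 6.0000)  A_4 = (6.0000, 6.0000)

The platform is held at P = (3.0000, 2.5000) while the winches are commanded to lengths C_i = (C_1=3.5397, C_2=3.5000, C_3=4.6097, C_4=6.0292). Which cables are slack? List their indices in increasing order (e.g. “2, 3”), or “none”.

1, 4

cable 1: L_1 = ‖A_1−P‖ = 2.5000;  C_1 = 3.5397 → slack
cable 2: L_2 = ‖A_2−P‖ = 3.5000;  C_2 = 3.5000 → taut
cable 3: L_3 = ‖A_3−P‖ = 4.6098;  C_3 = 4.6097 → taut
cable 4: L_4 = ‖A_4−P‖ = 4.6098;  C_4 = 6.0292 → slack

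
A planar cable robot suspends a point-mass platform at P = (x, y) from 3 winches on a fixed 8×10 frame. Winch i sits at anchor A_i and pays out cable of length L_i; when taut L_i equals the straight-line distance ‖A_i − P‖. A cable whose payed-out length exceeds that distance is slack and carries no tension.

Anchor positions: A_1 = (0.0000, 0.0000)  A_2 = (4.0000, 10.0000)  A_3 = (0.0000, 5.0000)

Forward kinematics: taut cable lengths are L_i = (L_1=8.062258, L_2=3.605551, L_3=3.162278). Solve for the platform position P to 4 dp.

(1.0000, 8.0000)

circle eqns → linear via eq_j − eq_1; set q_j = A_j·A_j − L_j²
q_1 = 0.0000+0.0000−65.0000 = -65.0000
-8.0000·x − 20.0000·y = q_1−q_2 = -168.0000
0.0000·x − 10.0000·y = q_1−q_3 = -80.0000
solve first two rows → x=1.0000, y=8.0000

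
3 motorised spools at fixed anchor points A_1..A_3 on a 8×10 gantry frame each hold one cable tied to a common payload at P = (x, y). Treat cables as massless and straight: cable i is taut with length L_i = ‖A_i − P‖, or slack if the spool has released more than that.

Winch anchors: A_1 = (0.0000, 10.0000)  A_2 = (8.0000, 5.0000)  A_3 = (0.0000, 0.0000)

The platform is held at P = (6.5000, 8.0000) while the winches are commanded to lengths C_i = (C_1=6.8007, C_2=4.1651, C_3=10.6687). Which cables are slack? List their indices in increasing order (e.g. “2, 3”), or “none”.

cable 1: L_1 = ‖A_1−P‖ = 6.8007;  C_1 = 6.8007 → taut
cable 2: L_2 = ‖A_2−P‖ = 3.3541;  C_2 = 4.1651 → slack
cable 3: L_3 = ‖A_3−P‖ = 10.3078;  C_3 = 10.6687 → slack

2, 3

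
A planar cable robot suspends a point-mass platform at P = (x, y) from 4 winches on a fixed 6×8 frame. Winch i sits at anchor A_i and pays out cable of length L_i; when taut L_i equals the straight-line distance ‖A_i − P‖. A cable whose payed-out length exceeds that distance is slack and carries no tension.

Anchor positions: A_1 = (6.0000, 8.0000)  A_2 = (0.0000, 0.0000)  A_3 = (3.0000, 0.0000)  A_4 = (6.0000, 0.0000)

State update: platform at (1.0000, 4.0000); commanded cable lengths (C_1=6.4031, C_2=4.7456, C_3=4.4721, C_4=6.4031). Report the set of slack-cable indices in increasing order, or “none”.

2

i=1: geometric 6.4031 vs commanded 6.4031 ⇒ taut
i=2: geometric 4.1231 vs commanded 4.7456 ⇒ slack
i=3: geometric 4.4721 vs commanded 4.4721 ⇒ taut
i=4: geometric 6.4031 vs commanded 6.4031 ⇒ taut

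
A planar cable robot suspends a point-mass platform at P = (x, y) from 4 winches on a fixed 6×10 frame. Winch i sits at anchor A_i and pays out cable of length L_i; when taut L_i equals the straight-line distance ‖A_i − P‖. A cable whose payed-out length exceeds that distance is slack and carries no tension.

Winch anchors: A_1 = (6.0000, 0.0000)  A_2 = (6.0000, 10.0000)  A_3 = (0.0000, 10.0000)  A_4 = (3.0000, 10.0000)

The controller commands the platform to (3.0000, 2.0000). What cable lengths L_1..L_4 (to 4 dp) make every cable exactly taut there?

L_1: Δ = A_1−P = (3.0000, -2.0000) → ‖Δ‖ = √13.0000 = 3.6056
L_2: Δ = A_2−P = (3.0000, 8.0000) → ‖Δ‖ = √73.0000 = 8.5440
L_3: Δ = A_3−P = (-3.0000, 8.0000) → ‖Δ‖ = √73.0000 = 8.5440
L_4: Δ = A_4−P = (0.0000, 8.0000) → ‖Δ‖ = √64.0000 = 8.0000

(3.6056, 8.5440, 8.5440, 8.0000)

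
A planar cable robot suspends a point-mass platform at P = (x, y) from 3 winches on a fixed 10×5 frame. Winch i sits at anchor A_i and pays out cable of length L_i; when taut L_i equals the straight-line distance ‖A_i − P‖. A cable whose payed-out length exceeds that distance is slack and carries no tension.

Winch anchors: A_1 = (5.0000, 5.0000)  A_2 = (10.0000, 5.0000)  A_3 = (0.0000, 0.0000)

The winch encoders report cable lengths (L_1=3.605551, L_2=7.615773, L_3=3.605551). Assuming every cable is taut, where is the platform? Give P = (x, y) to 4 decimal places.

expand ‖A_i−P‖²=L_i² and subtract eq 1 (c_i ≔ ‖A_i‖²−L_i²)
c_1 = 25.0000+25.0000−13.0000 = 37.0000
eq1−eq2 → [-10.0000  0.0000]·P = -30.0000
eq1−eq3 → [10.0000  10.0000]·P = 50.0000
2×2 solve → P = (3.0000, 2.0000)

(3.0000, 2.0000)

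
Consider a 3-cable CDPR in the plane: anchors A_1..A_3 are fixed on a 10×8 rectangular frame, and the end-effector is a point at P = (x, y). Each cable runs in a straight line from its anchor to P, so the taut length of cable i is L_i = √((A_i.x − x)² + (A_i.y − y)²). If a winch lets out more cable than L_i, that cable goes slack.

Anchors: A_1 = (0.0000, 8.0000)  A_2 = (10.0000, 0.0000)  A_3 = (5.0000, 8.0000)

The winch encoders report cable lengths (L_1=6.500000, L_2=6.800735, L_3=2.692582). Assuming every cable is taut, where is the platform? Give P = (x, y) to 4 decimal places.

(6.0000, 5.5000)

each cable: (A_i−P)·(A_i−P) = L_i²; let q_i = ‖A_i‖²−L_i²
q_1 = 0.0000+64.0000−42.2500 = 21.7500
row 1: -20.0000x + 16.0000y = -32.0000  (q_2=53.7500)
row 2: -10.0000x + 0.0000y = -60.0000  (q_3=81.7500)
Cramer on rows 1–2 → x = 6.0000, y = 5.5000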